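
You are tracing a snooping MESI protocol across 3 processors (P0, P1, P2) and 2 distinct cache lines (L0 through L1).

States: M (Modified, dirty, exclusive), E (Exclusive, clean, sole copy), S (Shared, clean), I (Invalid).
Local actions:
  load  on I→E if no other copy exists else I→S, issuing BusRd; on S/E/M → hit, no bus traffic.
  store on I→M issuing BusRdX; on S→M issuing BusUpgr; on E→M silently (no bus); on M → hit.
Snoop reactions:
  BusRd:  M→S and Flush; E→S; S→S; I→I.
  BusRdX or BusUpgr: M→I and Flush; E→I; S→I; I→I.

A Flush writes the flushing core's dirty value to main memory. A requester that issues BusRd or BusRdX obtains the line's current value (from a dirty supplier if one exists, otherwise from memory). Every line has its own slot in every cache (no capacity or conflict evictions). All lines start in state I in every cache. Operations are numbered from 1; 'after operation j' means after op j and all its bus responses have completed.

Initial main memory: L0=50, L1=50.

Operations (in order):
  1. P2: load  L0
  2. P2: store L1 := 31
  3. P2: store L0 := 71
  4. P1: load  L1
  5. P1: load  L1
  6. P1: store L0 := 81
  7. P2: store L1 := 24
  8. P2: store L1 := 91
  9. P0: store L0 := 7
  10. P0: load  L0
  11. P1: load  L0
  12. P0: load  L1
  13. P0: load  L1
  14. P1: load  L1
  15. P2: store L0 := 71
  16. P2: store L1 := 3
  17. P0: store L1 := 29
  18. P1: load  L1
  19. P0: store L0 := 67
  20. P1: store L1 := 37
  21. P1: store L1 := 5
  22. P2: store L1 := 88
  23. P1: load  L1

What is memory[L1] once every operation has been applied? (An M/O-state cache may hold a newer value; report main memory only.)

[1] P2: load  L0 | P0:I, P1:I, P2:E(50) | bus: BusRd
[2] P2: store L1 := 31 | P0:I, P1:I, P2:M(31) | bus: BusRdX
[3] P2: store L0 := 71 | P0:I, P1:I, P2:M(71) | bus: none
[4] P1: load  L1 | P0:I, P1:S(31), P2:S(31) | bus: BusRd,Flush
[5] P1: load  L1 | P0:I, P1:S(31), P2:S(31) | bus: none
[6] P1: store L0 := 81 | P0:I, P1:M(81), P2:I | bus: BusRdX,Flush
[7] P2: store L1 := 24 | P0:I, P1:I, P2:M(24) | bus: BusUpgr
[8] P2: store L1 := 91 | P0:I, P1:I, P2:M(91) | bus: none
[9] P0: store L0 := 7 | P0:M(7), P1:I, P2:I | bus: BusRdX,Flush
[10] P0: load  L0 | P0:M(7), P1:I, P2:I | bus: none
[11] P1: load  L0 | P0:S(7), P1:S(7), P2:I | bus: BusRd,Flush
[12] P0: load  L1 | P0:S(91), P1:I, P2:S(91) | bus: BusRd,Flush
[13] P0: load  L1 | P0:S(91), P1:I, P2:S(91) | bus: none
[14] P1: load  L1 | P0:S(91), P1:S(91), P2:S(91) | bus: BusRd
[15] P2: store L0 := 71 | P0:I, P1:I, P2:M(71) | bus: BusRdX
[16] P2: store L1 := 3 | P0:I, P1:I, P2:M(3) | bus: BusUpgr
[17] P0: store L1 := 29 | P0:M(29), P1:I, P2:I | bus: BusRdX,Flush
[18] P1: load  L1 | P0:S(29), P1:S(29), P2:I | bus: BusRd,Flush
[19] P0: store L0 := 67 | P0:M(67), P1:I, P2:I | bus: BusRdX,Flush
[20] P1: store L1 := 37 | P0:I, P1:M(37), P2:I | bus: BusUpgr
[21] P1: store L1 := 5 | P0:I, P1:M(5), P2:I | bus: none
[22] P2: store L1 := 88 | P0:I, P1:I, P2:M(88) | bus: BusRdX,Flush
[23] P1: load  L1 | P0:I, P1:S(88), P2:S(88) | bus: BusRd,Flush

memory[L1] = 88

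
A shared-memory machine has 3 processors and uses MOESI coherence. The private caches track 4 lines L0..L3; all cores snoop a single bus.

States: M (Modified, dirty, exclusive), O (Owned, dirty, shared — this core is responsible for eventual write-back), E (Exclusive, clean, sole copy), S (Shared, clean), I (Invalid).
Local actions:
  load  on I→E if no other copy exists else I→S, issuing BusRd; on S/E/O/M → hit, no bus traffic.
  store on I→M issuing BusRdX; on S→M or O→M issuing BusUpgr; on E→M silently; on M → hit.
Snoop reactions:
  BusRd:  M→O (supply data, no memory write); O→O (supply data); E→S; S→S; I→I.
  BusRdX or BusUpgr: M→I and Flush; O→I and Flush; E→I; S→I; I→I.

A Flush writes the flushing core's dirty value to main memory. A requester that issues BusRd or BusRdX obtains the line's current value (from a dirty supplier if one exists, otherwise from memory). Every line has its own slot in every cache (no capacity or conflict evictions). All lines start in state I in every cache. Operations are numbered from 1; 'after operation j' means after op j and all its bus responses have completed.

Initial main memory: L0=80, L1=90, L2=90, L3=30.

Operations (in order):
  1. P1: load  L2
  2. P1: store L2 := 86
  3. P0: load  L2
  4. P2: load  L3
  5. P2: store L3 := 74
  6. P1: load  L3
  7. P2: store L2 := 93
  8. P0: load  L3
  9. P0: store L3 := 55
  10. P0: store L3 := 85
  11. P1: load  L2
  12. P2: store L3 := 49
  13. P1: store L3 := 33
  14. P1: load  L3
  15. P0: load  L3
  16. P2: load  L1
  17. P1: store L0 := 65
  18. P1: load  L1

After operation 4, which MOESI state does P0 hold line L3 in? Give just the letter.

  op1 P1: load  L2 → I/E/I on L2; bus BusRd; mem=90
  op2 P1: store L2 := 86 → I/M/I on L2; bus (none); mem=90
  op3 P0: load  L2 → S/O/I on L2; bus BusRd; mem=90
  op4 P2: load  L3 → I/I/E on L3; bus BusRd; mem=30
  op5 P2: store L3 := 74 → I/I/M on L3; bus (none); mem=30
  op6 P1: load  L3 → I/S/O on L3; bus BusRd; mem=30
  op7 P2: store L2 := 93 → I/I/M on L2; bus BusRdX Flush; mem=86
  op8 P0: load  L3 → S/S/O on L3; bus BusRd; mem=30
  op9 P0: store L3 := 55 → M/I/I on L3; bus BusUpgr Flush; mem=74
  op10 P0: store L3 := 85 → M/I/I on L3; bus (none); mem=74
  op11 P1: load  L2 → I/S/O on L2; bus BusRd; mem=86
  op12 P2: store L3 := 49 → I/I/M on L3; bus BusRdX Flush; mem=85
  op13 P1: store L3 := 33 → I/M/I on L3; bus BusRdX Flush; mem=49
  op14 P1: load  L3 → I/M/I on L3; bus (none); mem=49
  op15 P0: load  L3 → S/O/I on L3; bus BusRd; mem=49
  op16 P2: load  L1 → I/I/E on L1; bus BusRd; mem=90
  op17 P1: store L0 := 65 → I/M/I on L0; bus BusRdX; mem=80
  op18 P1: load  L1 → I/S/S on L1; bus BusRd; mem=90

state = I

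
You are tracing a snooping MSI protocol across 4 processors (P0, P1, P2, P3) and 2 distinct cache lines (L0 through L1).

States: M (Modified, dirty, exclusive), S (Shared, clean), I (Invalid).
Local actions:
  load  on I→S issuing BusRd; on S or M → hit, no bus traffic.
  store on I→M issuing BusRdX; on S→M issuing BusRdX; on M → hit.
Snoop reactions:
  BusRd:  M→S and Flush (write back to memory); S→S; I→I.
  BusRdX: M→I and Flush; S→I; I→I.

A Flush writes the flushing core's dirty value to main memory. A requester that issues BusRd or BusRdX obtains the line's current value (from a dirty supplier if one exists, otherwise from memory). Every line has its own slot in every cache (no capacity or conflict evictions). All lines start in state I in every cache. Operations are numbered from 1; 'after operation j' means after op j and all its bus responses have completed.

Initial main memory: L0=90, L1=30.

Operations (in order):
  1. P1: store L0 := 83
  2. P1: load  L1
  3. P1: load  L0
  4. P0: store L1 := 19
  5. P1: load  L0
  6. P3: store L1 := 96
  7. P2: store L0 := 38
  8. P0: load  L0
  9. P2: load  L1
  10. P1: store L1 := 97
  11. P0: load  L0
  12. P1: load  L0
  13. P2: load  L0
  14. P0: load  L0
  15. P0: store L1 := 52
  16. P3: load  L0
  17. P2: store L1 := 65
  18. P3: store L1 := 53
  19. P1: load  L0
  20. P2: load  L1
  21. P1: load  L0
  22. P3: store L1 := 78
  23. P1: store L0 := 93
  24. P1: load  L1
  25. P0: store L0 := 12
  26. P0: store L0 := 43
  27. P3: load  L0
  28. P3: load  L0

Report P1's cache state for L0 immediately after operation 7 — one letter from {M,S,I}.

state = I

step 1: P1: store L0 := 83  ⟶  IMII  (L0)  txn=BusRdX  M[L0]=90
step 2: P1: load  L1  ⟶  ISII  (L1)  txn=BusRd  M[L1]=30
step 3: P1: load  L0  ⟶  IMII  (L0)  txn=∅  M[L0]=90
step 4: P0: store L1 := 19  ⟶  MIII  (L1)  txn=BusRdX  M[L1]=30
step 5: P1: load  L0  ⟶  IMII  (L0)  txn=∅  M[L0]=90
step 6: P3: store L1 := 96  ⟶  IIIM  (L1)  txn=BusRdX+Flush  M[L1]=19
step 7: P2: store L0 := 38  ⟶  IIMI  (L0)  txn=BusRdX+Flush  M[L0]=83
step 8: P0: load  L0  ⟶  SISI  (L0)  txn=BusRd+Flush  M[L0]=38
step 9: P2: load  L1  ⟶  IISS  (L1)  txn=BusRd+Flush  M[L1]=96
step 10: P1: store L1 := 97  ⟶  IMII  (L1)  txn=BusRdX  M[L1]=96
step 11: P0: load  L0  ⟶  SISI  (L0)  txn=∅  M[L0]=38
step 12: P1: load  L0  ⟶  SSSI  (L0)  txn=BusRd  M[L0]=38
step 13: P2: load  L0  ⟶  SSSI  (L0)  txn=∅  M[L0]=38
step 14: P0: load  L0  ⟶  SSSI  (L0)  txn=∅  M[L0]=38
step 15: P0: store L1 := 52  ⟶  MIII  (L1)  txn=BusRdX+Flush  M[L1]=97
step 16: P3: load  L0  ⟶  SSSS  (L0)  txn=BusRd  M[L0]=38
step 17: P2: store L1 := 65  ⟶  IIMI  (L1)  txn=BusRdX+Flush  M[L1]=52
step 18: P3: store L1 := 53  ⟶  IIIM  (L1)  txn=BusRdX+Flush  M[L1]=65
step 19: P1: load  L0  ⟶  SSSS  (L0)  txn=∅  M[L0]=38
step 20: P2: load  L1  ⟶  IISS  (L1)  txn=BusRd+Flush  M[L1]=53
step 21: P1: load  L0  ⟶  SSSS  (L0)  txn=∅  M[L0]=38
step 22: P3: store L1 := 78  ⟶  IIIM  (L1)  txn=BusRdX  M[L1]=53
step 23: P1: store L0 := 93  ⟶  IMII  (L0)  txn=BusRdX  M[L0]=38
step 24: P1: load  L1  ⟶  ISIS  (L1)  txn=BusRd+Flush  M[L1]=78
step 25: P0: store L0 := 12  ⟶  MIII  (L0)  txn=BusRdX+Flush  M[L0]=93
step 26: P0: store L0 := 43  ⟶  MIII  (L0)  txn=∅  M[L0]=93
step 27: P3: load  L0  ⟶  SIIS  (L0)  txn=BusRd+Flush  M[L0]=43
step 28: P3: load  L0  ⟶  SIIS  (L0)  txn=∅  M[L0]=43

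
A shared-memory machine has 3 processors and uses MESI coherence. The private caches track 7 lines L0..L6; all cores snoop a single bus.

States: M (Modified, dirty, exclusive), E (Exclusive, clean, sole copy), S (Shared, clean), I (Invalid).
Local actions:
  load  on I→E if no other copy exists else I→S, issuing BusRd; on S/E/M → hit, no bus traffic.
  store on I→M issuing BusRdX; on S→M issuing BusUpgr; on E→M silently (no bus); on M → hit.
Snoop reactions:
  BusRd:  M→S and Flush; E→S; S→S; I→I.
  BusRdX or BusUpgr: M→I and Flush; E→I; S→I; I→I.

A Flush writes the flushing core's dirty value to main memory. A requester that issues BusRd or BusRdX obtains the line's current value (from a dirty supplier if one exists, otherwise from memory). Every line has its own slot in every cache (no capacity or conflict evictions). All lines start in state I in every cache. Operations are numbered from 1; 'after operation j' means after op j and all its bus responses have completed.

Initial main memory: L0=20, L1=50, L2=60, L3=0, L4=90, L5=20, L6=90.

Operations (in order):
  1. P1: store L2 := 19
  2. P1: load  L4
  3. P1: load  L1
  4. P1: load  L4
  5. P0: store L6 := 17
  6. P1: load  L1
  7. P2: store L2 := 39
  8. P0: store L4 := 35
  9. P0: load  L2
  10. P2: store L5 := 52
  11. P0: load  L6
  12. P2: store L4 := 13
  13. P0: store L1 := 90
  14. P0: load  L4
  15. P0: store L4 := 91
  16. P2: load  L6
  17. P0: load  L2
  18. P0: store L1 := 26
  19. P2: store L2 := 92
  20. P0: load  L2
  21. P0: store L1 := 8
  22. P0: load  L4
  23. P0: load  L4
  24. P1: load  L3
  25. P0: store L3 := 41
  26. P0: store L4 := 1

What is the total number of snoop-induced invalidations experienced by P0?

invalidations = 2

[1] P1: store L2 := 19 | P0:I, P1:M(19), P2:I | bus: BusRdX
[2] P1: load  L4 | P0:I, P1:E(90), P2:I | bus: BusRd
[3] P1: load  L1 | P0:I, P1:E(50), P2:I | bus: BusRd
[4] P1: load  L4 | P0:I, P1:E(90), P2:I | bus: none
[5] P0: store L6 := 17 | P0:M(17), P1:I, P2:I | bus: BusRdX
[6] P1: load  L1 | P0:I, P1:E(50), P2:I | bus: none
[7] P2: store L2 := 39 | P0:I, P1:I, P2:M(39) | bus: BusRdX,Flush
[8] P0: store L4 := 35 | P0:M(35), P1:I, P2:I | bus: BusRdX
[9] P0: load  L2 | P0:S(39), P1:I, P2:S(39) | bus: BusRd,Flush
[10] P2: store L5 := 52 | P0:I, P1:I, P2:M(52) | bus: BusRdX
[11] P0: load  L6 | P0:M(17), P1:I, P2:I | bus: none
[12] P2: store L4 := 13 | P0:I, P1:I, P2:M(13) | bus: BusRdX,Flush
[13] P0: store L1 := 90 | P0:M(90), P1:I, P2:I | bus: BusRdX
[14] P0: load  L4 | P0:S(13), P1:I, P2:S(13) | bus: BusRd,Flush
[15] P0: store L4 := 91 | P0:M(91), P1:I, P2:I | bus: BusUpgr
[16] P2: load  L6 | P0:S(17), P1:I, P2:S(17) | bus: BusRd,Flush
[17] P0: load  L2 | P0:S(39), P1:I, P2:S(39) | bus: none
[18] P0: store L1 := 26 | P0:M(26), P1:I, P2:I | bus: none
[19] P2: store L2 := 92 | P0:I, P1:I, P2:M(92) | bus: BusUpgr
[20] P0: load  L2 | P0:S(92), P1:I, P2:S(92) | bus: BusRd,Flush
[21] P0: store L1 := 8 | P0:M(8), P1:I, P2:I | bus: none
[22] P0: load  L4 | P0:M(91), P1:I, P2:I | bus: none
[23] P0: load  L4 | P0:M(91), P1:I, P2:I | bus: none
[24] P1: load  L3 | P0:I, P1:E(0), P2:I | bus: BusRd
[25] P0: store L3 := 41 | P0:M(41), P1:I, P2:I | bus: BusRdX
[26] P0: store L4 := 1 | P0:M(1), P1:I, P2:I | bus: none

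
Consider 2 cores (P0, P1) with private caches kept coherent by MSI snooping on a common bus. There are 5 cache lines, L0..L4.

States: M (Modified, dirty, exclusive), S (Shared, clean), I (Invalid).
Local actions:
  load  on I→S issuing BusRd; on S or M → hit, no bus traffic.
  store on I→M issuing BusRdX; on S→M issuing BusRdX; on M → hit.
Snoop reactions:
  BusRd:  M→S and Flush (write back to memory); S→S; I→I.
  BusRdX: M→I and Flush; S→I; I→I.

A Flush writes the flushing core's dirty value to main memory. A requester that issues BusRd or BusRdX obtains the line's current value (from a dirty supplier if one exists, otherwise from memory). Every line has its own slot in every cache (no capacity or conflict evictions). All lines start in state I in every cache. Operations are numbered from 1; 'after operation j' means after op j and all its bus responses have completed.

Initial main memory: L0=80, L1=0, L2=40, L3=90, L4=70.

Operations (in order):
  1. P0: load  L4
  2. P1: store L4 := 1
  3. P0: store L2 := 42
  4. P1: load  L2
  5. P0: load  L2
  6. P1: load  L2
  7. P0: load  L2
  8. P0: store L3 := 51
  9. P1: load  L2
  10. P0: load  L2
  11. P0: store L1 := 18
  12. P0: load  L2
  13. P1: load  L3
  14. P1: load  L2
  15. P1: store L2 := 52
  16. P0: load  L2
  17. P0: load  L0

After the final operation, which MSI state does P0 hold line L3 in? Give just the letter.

step 1: P0: load  L4  ⟶  SI  (L4)  txn=BusRd  M[L4]=70
step 2: P1: store L4 := 1  ⟶  IM  (L4)  txn=BusRdX  M[L4]=70
step 3: P0: store L2 := 42  ⟶  MI  (L2)  txn=BusRdX  M[L2]=40
step 4: P1: load  L2  ⟶  SS  (L2)  txn=BusRd+Flush  M[L2]=42
step 5: P0: load  L2  ⟶  SS  (L2)  txn=∅  M[L2]=42
step 6: P1: load  L2  ⟶  SS  (L2)  txn=∅  M[L2]=42
step 7: P0: load  L2  ⟶  SS  (L2)  txn=∅  M[L2]=42
step 8: P0: store L3 := 51  ⟶  MI  (L3)  txn=BusRdX  M[L3]=90
step 9: P1: load  L2  ⟶  SS  (L2)  txn=∅  M[L2]=42
step 10: P0: load  L2  ⟶  SS  (L2)  txn=∅  M[L2]=42
step 11: P0: store L1 := 18  ⟶  MI  (L1)  txn=BusRdX  M[L1]=0
step 12: P0: load  L2  ⟶  SS  (L2)  txn=∅  M[L2]=42
step 13: P1: load  L3  ⟶  SS  (L3)  txn=BusRd+Flush  M[L3]=51
step 14: P1: load  L2  ⟶  SS  (L2)  txn=∅  M[L2]=42
step 15: P1: store L2 := 52  ⟶  IM  (L2)  txn=BusRdX  M[L2]=42
step 16: P0: load  L2  ⟶  SS  (L2)  txn=BusRd+Flush  M[L2]=52
step 17: P0: load  L0  ⟶  SI  (L0)  txn=BusRd  M[L0]=80

state = S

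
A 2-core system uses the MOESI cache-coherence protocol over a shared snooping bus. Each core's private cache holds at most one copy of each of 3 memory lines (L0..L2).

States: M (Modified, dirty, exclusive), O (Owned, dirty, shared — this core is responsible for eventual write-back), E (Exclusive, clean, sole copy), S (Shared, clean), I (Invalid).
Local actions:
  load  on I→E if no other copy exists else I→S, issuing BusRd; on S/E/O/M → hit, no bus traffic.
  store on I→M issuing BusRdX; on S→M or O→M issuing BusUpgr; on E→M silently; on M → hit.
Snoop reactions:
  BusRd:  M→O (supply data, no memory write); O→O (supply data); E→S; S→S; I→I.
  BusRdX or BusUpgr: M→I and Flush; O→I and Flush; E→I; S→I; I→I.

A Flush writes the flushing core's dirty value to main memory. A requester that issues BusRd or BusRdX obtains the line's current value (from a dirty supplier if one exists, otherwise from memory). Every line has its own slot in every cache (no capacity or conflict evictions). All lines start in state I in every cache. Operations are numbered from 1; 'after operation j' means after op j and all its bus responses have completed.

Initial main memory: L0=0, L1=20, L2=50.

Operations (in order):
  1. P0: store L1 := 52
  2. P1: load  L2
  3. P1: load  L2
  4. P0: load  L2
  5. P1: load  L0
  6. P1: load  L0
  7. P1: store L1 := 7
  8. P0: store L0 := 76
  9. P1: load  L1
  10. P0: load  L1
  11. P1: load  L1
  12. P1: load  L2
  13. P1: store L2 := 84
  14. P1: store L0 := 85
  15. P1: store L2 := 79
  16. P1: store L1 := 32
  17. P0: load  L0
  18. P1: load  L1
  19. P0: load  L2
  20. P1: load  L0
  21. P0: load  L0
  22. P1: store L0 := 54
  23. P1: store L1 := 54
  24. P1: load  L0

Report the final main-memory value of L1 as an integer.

step 1: P0: store L1 := 52  ⟶  MI  (L1)  txn=BusRdX  M[L1]=20
step 2: P1: load  L2  ⟶  IE  (L2)  txn=BusRd  M[L2]=50
step 3: P1: load  L2  ⟶  IE  (L2)  txn=∅  M[L2]=50
step 4: P0: load  L2  ⟶  SS  (L2)  txn=BusRd  M[L2]=50
step 5: P1: load  L0  ⟶  IE  (L0)  txn=BusRd  M[L0]=0
step 6: P1: load  L0  ⟶  IE  (L0)  txn=∅  M[L0]=0
step 7: P1: store L1 := 7  ⟶  IM  (L1)  txn=BusRdX+Flush  M[L1]=52
step 8: P0: store L0 := 76  ⟶  MI  (L0)  txn=BusRdX  M[L0]=0
step 9: P1: load  L1  ⟶  IM  (L1)  txn=∅  M[L1]=52
step 10: P0: load  L1  ⟶  SO  (L1)  txn=BusRd  M[L1]=52
step 11: P1: load  L1  ⟶  SO  (L1)  txn=∅  M[L1]=52
step 12: P1: load  L2  ⟶  SS  (L2)  txn=∅  M[L2]=50
step 13: P1: store L2 := 84  ⟶  IM  (L2)  txn=BusUpgr  M[L2]=50
step 14: P1: store L0 := 85  ⟶  IM  (L0)  txn=BusRdX+Flush  M[L0]=76
step 15: P1: store L2 := 79  ⟶  IM  (L2)  txn=∅  M[L2]=50
step 16: P1: store L1 := 32  ⟶  IM  (L1)  txn=BusUpgr  M[L1]=52
step 17: P0: load  L0  ⟶  SO  (L0)  txn=BusRd  M[L0]=76
step 18: P1: load  L1  ⟶  IM  (L1)  txn=∅  M[L1]=52
step 19: P0: load  L2  ⟶  SO  (L2)  txn=BusRd  M[L2]=50
step 20: P1: load  L0  ⟶  SO  (L0)  txn=∅  M[L0]=76
step 21: P0: load  L0  ⟶  SO  (L0)  txn=∅  M[L0]=76
step 22: P1: store L0 := 54  ⟶  IM  (L0)  txn=BusUpgr  M[L0]=76
step 23: P1: store L1 := 54  ⟶  IM  (L1)  txn=∅  M[L1]=52
step 24: P1: load  L0  ⟶  IM  (L0)  txn=∅  M[L0]=76

memory[L1] = 52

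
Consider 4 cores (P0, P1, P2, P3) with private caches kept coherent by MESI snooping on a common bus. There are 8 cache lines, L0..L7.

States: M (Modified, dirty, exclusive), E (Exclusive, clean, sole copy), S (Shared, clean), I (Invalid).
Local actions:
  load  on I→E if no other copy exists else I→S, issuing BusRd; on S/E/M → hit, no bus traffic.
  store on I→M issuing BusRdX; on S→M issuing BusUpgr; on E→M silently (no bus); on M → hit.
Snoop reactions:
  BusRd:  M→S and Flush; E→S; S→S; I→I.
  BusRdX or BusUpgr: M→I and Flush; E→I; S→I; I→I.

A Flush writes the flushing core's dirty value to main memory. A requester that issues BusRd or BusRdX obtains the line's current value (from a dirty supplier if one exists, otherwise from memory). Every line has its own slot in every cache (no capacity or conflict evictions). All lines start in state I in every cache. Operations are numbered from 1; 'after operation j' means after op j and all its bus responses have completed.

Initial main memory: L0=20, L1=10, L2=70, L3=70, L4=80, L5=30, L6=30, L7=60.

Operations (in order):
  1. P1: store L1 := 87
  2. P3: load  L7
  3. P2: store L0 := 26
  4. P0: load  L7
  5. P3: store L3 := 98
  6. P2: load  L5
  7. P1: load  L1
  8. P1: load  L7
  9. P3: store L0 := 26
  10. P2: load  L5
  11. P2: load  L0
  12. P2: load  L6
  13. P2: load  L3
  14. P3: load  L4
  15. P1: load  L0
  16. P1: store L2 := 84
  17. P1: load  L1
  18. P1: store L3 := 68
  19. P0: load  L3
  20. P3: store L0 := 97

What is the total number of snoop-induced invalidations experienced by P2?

invalidations = 3

1. P1: store L1 := 87  bus=[BusRdX]  L1: P0=I P1=M P2=I P3=I  mem[L1]=10
2. P3: load  L7  bus=[BusRd]  L7: P0=I P1=I P2=I P3=E  mem[L7]=60
3. P2: store L0 := 26  bus=[BusRdX]  L0: P0=I P1=I P2=M P3=I  mem[L0]=20
4. P0: load  L7  bus=[BusRd]  L7: P0=S P1=I P2=I P3=S  mem[L7]=60
5. P3: store L3 := 98  bus=[BusRdX]  L3: P0=I P1=I P2=I P3=M  mem[L3]=70
6. P2: load  L5  bus=[BusRd]  L5: P0=I P1=I P2=E P3=I  mem[L5]=30
7. P1: load  L1  bus=[-]  L1: P0=I P1=M P2=I P3=I  mem[L1]=10
8. P1: load  L7  bus=[BusRd]  L7: P0=S P1=S P2=I P3=S  mem[L7]=60
9. P3: store L0 := 26  bus=[BusRdX,Flush]  L0: P0=I P1=I P2=I P3=M  mem[L0]=26
10. P2: load  L5  bus=[-]  L5: P0=I P1=I P2=E P3=I  mem[L5]=30
11. P2: load  L0  bus=[BusRd,Flush]  L0: P0=I P1=I P2=S P3=S  mem[L0]=26
12. P2: load  L6  bus=[BusRd]  L6: P0=I P1=I P2=E P3=I  mem[L6]=30
13. P2: load  L3  bus=[BusRd,Flush]  L3: P0=I P1=I P2=S P3=S  mem[L3]=98
14. P3: load  L4  bus=[BusRd]  L4: P0=I P1=I P2=I P3=E  mem[L4]=80
15. P1: load  L0  bus=[BusRd]  L0: P0=I P1=S P2=S P3=S  mem[L0]=26
16. P1: store L2 := 84  bus=[BusRdX]  L2: P0=I P1=M P2=I P3=I  mem[L2]=70
17. P1: load  L1  bus=[-]  L1: P0=I P1=M P2=I P3=I  mem[L1]=10
18. P1: store L3 := 68  bus=[BusRdX]  L3: P0=I P1=M P2=I P3=I  mem[L3]=98
19. P0: load  L3  bus=[BusRd,Flush]  L3: P0=S P1=S P2=I P3=I  mem[L3]=68
20. P3: store L0 := 97  bus=[BusUpgr]  L0: P0=I P1=I P2=I P3=M  mem[L0]=26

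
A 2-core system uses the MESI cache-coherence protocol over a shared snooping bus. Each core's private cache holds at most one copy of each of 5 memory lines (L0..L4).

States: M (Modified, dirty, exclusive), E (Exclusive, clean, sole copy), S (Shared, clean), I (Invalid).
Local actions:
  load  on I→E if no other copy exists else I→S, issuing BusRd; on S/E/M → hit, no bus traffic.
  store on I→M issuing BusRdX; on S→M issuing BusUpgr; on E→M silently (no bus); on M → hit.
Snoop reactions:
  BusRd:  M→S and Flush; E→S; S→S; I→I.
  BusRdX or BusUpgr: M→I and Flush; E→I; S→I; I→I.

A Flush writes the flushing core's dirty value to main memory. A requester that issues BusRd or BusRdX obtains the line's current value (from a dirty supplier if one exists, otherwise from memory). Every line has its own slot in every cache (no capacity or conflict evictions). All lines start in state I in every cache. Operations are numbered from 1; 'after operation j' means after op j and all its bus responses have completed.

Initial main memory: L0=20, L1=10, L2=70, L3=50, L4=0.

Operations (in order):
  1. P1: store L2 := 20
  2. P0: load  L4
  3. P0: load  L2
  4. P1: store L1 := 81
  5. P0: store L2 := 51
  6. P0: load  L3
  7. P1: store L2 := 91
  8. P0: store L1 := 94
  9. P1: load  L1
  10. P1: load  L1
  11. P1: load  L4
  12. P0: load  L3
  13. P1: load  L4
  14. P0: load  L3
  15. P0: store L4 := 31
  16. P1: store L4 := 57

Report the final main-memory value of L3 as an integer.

1. P1: store L2 := 20  bus=[BusRdX]  L2: P0=I P1=M  mem[L2]=70
2. P0: load  L4  bus=[BusRd]  L4: P0=E P1=I  mem[L4]=0
3. P0: load  L2  bus=[BusRd,Flush]  L2: P0=S P1=S  mem[L2]=20
4. P1: store L1 := 81  bus=[BusRdX]  L1: P0=I P1=M  mem[L1]=10
5. P0: store L2 := 51  bus=[BusUpgr]  L2: P0=M P1=I  mem[L2]=20
6. P0: load  L3  bus=[BusRd]  L3: P0=E P1=I  mem[L3]=50
7. P1: store L2 := 91  bus=[BusRdX,Flush]  L2: P0=I P1=M  mem[L2]=51
8. P0: store L1 := 94  bus=[BusRdX,Flush]  L1: P0=M P1=I  mem[L1]=81
9. P1: load  L1  bus=[BusRd,Flush]  L1: P0=S P1=S  mem[L1]=94
10. P1: load  L1  bus=[-]  L1: P0=S P1=S  mem[L1]=94
11. P1: load  L4  bus=[BusRd]  L4: P0=S P1=S  mem[L4]=0
12. P0: load  L3  bus=[-]  L3: P0=E P1=I  mem[L3]=50
13. P1: load  L4  bus=[-]  L4: P0=S P1=S  mem[L4]=0
14. P0: load  L3  bus=[-]  L3: P0=E P1=I  mem[L3]=50
15. P0: store L4 := 31  bus=[BusUpgr]  L4: P0=M P1=I  mem[L4]=0
16. P1: store L4 := 57  bus=[BusRdX,Flush]  L4: P0=I P1=M  mem[L4]=31

memory[L3] = 50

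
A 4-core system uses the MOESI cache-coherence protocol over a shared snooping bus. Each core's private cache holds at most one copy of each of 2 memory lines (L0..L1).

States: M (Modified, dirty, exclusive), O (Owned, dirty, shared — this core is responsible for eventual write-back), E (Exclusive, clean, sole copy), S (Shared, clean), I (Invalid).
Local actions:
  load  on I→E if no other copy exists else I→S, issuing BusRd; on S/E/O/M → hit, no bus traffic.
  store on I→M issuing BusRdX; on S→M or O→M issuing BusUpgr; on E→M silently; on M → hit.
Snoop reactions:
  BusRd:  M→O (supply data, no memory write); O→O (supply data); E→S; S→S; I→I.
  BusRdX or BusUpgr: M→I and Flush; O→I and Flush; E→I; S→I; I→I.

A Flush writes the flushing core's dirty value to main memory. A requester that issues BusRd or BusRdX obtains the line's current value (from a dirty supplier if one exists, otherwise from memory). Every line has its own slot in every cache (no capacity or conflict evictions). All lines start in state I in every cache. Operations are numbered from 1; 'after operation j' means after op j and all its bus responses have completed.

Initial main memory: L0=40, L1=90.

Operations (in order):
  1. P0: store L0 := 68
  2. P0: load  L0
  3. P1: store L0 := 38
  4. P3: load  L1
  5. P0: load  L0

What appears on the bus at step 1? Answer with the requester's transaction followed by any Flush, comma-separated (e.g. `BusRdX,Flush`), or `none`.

1. P0: store L0 := 68  bus=[BusRdX]  L0: P0=M P1=I P2=I P3=I  mem[L0]=40
2. P0: load  L0  bus=[-]  L0: P0=M P1=I P2=I P3=I  mem[L0]=40
3. P1: store L0 := 38  bus=[BusRdX,Flush]  L0: P0=I P1=M P2=I P3=I  mem[L0]=68
4. P3: load  L1  bus=[BusRd]  L1: P0=I P1=I P2=I P3=E  mem[L1]=90
5. P0: load  L0  bus=[BusRd]  L0: P0=S P1=O P2=I P3=I  mem[L0]=68

bus = BusRdX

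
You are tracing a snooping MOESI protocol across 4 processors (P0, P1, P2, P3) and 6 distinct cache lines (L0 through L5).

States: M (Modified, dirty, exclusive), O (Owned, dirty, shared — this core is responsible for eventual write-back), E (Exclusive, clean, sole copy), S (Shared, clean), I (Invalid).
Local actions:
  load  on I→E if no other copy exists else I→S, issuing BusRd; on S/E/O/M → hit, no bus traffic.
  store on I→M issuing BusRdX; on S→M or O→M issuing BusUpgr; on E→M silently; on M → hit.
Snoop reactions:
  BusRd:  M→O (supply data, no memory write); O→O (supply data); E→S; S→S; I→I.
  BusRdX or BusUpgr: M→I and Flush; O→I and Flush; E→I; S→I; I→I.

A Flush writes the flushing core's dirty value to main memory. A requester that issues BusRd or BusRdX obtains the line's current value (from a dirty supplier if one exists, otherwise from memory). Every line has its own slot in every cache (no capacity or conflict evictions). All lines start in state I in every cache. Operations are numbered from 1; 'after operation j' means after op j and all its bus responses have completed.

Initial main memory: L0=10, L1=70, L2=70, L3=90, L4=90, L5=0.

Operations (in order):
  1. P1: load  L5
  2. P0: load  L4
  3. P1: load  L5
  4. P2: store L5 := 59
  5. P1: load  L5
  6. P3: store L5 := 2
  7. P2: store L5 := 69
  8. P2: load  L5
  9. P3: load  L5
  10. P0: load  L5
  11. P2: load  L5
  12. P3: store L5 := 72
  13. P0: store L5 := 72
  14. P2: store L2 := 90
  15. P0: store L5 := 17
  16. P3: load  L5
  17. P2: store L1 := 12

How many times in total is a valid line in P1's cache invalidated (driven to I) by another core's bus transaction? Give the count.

1. P1: load  L5  bus=[BusRd]  L5: P0=I P1=E P2=I P3=I  mem[L5]=0
2. P0: load  L4  bus=[BusRd]  L4: P0=E P1=I P2=I P3=I  mem[L4]=90
3. P1: load  L5  bus=[-]  L5: P0=I P1=E P2=I P3=I  mem[L5]=0
4. P2: store L5 := 59  bus=[BusRdX]  L5: P0=I P1=I P2=M P3=I  mem[L5]=0
5. P1: load  L5  bus=[BusRd]  L5: P0=I P1=S P2=O P3=I  mem[L5]=0
6. P3: store L5 := 2  bus=[BusRdX,Flush]  L5: P0=I P1=I P2=I P3=M  mem[L5]=59
7. P2: store L5 := 69  bus=[BusRdX,Flush]  L5: P0=I P1=I P2=M P3=I  mem[L5]=2
8. P2: load  L5  bus=[-]  L5: P0=I P1=I P2=M P3=I  mem[L5]=2
9. P3: load  L5  bus=[BusRd]  L5: P0=I P1=I P2=O P3=S  mem[L5]=2
10. P0: load  L5  bus=[BusRd]  L5: P0=S P1=I P2=O P3=S  mem[L5]=2
11. P2: load  L5  bus=[-]  L5: P0=S P1=I P2=O P3=S  mem[L5]=2
12. P3: store L5 := 72  bus=[BusUpgr,Flush]  L5: P0=I P1=I P2=I P3=M  mem[L5]=69
13. P0: store L5 := 72  bus=[BusRdX,Flush]  L5: P0=M P1=I P2=I P3=I  mem[L5]=72
14. P2: store L2 := 90  bus=[BusRdX]  L2: P0=I P1=I P2=M P3=I  mem[L2]=70
15. P0: store L5 := 17  bus=[-]  L5: P0=M P1=I P2=I P3=I  mem[L5]=72
16. P3: load  L5  bus=[BusRd]  L5: P0=O P1=I P2=I P3=S  mem[L5]=72
17. P2: store L1 := 12  bus=[BusRdX]  L1: P0=I P1=I P2=M P3=I  mem[L1]=70

invalidations = 2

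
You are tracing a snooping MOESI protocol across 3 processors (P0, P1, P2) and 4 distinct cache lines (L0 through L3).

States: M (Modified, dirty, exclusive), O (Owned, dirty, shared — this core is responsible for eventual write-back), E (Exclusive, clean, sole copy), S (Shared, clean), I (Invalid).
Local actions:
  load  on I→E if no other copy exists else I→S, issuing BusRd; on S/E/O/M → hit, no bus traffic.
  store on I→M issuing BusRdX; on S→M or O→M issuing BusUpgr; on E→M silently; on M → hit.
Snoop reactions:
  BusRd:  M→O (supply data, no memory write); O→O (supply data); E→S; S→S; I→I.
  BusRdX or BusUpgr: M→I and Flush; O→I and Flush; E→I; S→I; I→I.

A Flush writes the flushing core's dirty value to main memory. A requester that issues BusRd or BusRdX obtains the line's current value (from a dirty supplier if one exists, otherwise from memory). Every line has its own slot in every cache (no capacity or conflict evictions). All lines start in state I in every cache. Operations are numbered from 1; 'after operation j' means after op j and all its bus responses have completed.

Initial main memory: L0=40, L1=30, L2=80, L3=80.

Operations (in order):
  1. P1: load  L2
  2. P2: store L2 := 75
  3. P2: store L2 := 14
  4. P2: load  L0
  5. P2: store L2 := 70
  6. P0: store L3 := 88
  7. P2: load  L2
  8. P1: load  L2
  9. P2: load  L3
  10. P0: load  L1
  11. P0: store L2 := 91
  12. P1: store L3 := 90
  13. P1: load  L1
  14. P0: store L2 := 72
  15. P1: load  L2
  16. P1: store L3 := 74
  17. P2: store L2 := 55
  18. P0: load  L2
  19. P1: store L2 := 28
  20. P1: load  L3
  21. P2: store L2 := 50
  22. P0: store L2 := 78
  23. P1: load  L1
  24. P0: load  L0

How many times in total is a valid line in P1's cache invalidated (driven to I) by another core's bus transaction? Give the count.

invalidations = 4

  op1 P1: load  L2 → I/E/I on L2; bus BusRd; mem=80
  op2 P2: store L2 := 75 → I/I/M on L2; bus BusRdX; mem=80
  op3 P2: store L2 := 14 → I/I/M on L2; bus (none); mem=80
  op4 P2: load  L0 → I/I/E on L0; bus BusRd; mem=40
  op5 P2: store L2 := 70 → I/I/M on L2; bus (none); mem=80
  op6 P0: store L3 := 88 → M/I/I on L3; bus BusRdX; mem=80
  op7 P2: load  L2 → I/I/M on L2; bus (none); mem=80
  op8 P1: load  L2 → I/S/O on L2; bus BusRd; mem=80
  op9 P2: load  L3 → O/I/S on L3; bus BusRd; mem=80
  op10 P0: load  L1 → E/I/I on L1; bus BusRd; mem=30
  op11 P0: store L2 := 91 → M/I/I on L2; bus BusRdX Flush; mem=70
  op12 P1: store L3 := 90 → I/M/I on L3; bus BusRdX Flush; mem=88
  op13 P1: load  L1 → S/S/I on L1; bus BusRd; mem=30
  op14 P0: store L2 := 72 → M/I/I on L2; bus (none); mem=70
  op15 P1: load  L2 → O/S/I on L2; bus BusRd; mem=70
  op16 P1: store L3 := 74 → I/M/I on L3; bus (none); mem=88
  op17 P2: store L2 := 55 → I/I/M on L2; bus BusRdX Flush; mem=72
  op18 P0: load  L2 → S/I/O on L2; bus BusRd; mem=72
  op19 P1: store L2 := 28 → I/M/I on L2; bus BusRdX Flush; mem=55
  op20 P1: load  L3 → I/M/I on L3; bus (none); mem=88
  op21 P2: store L2 := 50 → I/I/M on L2; bus BusRdX Flush; mem=28
  op22 P0: store L2 := 78 → M/I/I on L2; bus BusRdX Flush; mem=50
  op23 P1: load  L1 → S/S/I on L1; bus (none); mem=30
  op24 P0: load  L0 → S/I/S on L0; bus BusRd; mem=40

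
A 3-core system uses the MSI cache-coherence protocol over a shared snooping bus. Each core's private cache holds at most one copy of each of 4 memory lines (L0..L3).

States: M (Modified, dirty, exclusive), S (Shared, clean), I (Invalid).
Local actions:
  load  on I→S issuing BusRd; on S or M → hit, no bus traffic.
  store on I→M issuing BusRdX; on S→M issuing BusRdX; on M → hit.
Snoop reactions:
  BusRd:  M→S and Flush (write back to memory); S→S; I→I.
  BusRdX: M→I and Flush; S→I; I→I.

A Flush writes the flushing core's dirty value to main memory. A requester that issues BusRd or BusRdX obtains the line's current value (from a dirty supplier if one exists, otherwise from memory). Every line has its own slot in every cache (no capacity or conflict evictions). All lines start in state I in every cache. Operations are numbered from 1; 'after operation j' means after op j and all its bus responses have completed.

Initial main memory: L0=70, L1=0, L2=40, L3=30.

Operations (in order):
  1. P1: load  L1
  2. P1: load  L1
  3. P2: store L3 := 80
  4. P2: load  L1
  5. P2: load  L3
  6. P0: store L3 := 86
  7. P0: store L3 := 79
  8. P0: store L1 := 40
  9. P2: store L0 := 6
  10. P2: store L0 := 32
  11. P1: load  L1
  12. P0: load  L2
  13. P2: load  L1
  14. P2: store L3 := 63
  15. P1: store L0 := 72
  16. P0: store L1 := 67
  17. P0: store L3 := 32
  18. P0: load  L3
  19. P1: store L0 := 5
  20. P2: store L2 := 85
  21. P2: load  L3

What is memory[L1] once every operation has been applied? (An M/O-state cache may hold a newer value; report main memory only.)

1. P1: load  L1  bus=[BusRd]  L1: P0=I P1=S P2=I  mem[L1]=0
2. P1: load  L1  bus=[-]  L1: P0=I P1=S P2=I  mem[L1]=0
3. P2: store L3 := 80  bus=[BusRdX]  L3: P0=I P1=I P2=M  mem[L3]=30
4. P2: load  L1  bus=[BusRd]  L1: P0=I P1=S P2=S  mem[L1]=0
5. P2: load  L3  bus=[-]  L3: P0=I P1=I P2=M  mem[L3]=30
6. P0: store L3 := 86  bus=[BusRdX,Flush]  L3: P0=M P1=I P2=I  mem[L3]=80
7. P0: store L3 := 79  bus=[-]  L3: P0=M P1=I P2=I  mem[L3]=80
8. P0: store L1 := 40  bus=[BusRdX]  L1: P0=M P1=I P2=I  mem[L1]=0
9. P2: store L0 := 6  bus=[BusRdX]  L0: P0=I P1=I P2=M  mem[L0]=70
10. P2: store L0 := 32  bus=[-]  L0: P0=I P1=I P2=M  mem[L0]=70
11. P1: load  L1  bus=[BusRd,Flush]  L1: P0=S P1=S P2=I  mem[L1]=40
12. P0: load  L2  bus=[BusRd]  L2: P0=S P1=I P2=I  mem[L2]=40
13. P2: load  L1  bus=[BusRd]  L1: P0=S P1=S P2=S  mem[L1]=40
14. P2: store L3 := 63  bus=[BusRdX,Flush]  L3: P0=I P1=I P2=M  mem[L3]=79
15. P1: store L0 := 72  bus=[BusRdX,Flush]  L0: P0=I P1=M P2=I  mem[L0]=32
16. P0: store L1 := 67  bus=[BusRdX]  L1: P0=M P1=I P2=I  mem[L1]=40
17. P0: store L3 := 32  bus=[BusRdX,Flush]  L3: P0=M P1=I P2=I  mem[L3]=63
18. P0: load  L3  bus=[-]  L3: P0=M P1=I P2=I  mem[L3]=63
19. P1: store L0 := 5  bus=[-]  L0: P0=I P1=M P2=I  mem[L0]=32
20. P2: store L2 := 85  bus=[BusRdX]  L2: P0=I P1=I P2=M  mem[L2]=40
21. P2: load  L3  bus=[BusRd,Flush]  L3: P0=S P1=I P2=S  mem[L3]=32

memory[L1] = 40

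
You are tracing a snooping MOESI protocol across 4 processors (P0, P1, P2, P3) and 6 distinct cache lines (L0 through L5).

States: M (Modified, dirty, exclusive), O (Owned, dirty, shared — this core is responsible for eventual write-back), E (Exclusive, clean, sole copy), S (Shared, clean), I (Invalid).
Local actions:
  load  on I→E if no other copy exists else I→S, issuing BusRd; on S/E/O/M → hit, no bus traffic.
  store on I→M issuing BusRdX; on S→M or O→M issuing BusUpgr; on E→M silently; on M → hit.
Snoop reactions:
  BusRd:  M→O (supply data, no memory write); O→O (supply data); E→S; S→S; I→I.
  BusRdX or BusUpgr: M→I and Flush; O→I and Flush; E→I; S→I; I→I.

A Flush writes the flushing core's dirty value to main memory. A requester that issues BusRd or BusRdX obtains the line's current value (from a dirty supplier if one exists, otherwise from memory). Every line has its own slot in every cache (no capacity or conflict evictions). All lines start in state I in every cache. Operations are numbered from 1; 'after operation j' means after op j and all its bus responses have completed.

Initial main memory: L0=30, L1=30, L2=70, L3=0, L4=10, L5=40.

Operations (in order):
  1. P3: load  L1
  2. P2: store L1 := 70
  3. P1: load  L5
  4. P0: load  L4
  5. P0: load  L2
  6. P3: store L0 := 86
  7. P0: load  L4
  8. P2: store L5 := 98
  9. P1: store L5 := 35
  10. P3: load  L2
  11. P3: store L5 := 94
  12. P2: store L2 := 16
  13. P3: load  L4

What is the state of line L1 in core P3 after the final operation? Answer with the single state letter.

state = I

[1] P3: load  L1 | P0:I, P1:I, P2:I, P3:E(30) | bus: BusRd
[2] P2: store L1 := 70 | P0:I, P1:I, P2:M(70), P3:I | bus: BusRdX
[3] P1: load  L5 | P0:I, P1:E(40), P2:I, P3:I | bus: BusRd
[4] P0: load  L4 | P0:E(10), P1:I, P2:I, P3:I | bus: BusRd
[5] P0: load  L2 | P0:E(70), P1:I, P2:I, P3:I | bus: BusRd
[6] P3: store L0 := 86 | P0:I, P1:I, P2:I, P3:M(86) | bus: BusRdX
[7] P0: load  L4 | P0:E(10), P1:I, P2:I, P3:I | bus: none
[8] P2: store L5 := 98 | P0:I, P1:I, P2:M(98), P3:I | bus: BusRdX
[9] P1: store L5 := 35 | P0:I, P1:M(35), P2:I, P3:I | bus: BusRdX,Flush
[10] P3: load  L2 | P0:S(70), P1:I, P2:I, P3:S(70) | bus: BusRd
[11] P3: store L5 := 94 | P0:I, P1:I, P2:I, P3:M(94) | bus: BusRdX,Flush
[12] P2: store L2 := 16 | P0:I, P1:I, P2:M(16), P3:I | bus: BusRdX
[13] P3: load  L4 | P0:S(10), P1:I, P2:I, P3:S(10) | bus: BusRd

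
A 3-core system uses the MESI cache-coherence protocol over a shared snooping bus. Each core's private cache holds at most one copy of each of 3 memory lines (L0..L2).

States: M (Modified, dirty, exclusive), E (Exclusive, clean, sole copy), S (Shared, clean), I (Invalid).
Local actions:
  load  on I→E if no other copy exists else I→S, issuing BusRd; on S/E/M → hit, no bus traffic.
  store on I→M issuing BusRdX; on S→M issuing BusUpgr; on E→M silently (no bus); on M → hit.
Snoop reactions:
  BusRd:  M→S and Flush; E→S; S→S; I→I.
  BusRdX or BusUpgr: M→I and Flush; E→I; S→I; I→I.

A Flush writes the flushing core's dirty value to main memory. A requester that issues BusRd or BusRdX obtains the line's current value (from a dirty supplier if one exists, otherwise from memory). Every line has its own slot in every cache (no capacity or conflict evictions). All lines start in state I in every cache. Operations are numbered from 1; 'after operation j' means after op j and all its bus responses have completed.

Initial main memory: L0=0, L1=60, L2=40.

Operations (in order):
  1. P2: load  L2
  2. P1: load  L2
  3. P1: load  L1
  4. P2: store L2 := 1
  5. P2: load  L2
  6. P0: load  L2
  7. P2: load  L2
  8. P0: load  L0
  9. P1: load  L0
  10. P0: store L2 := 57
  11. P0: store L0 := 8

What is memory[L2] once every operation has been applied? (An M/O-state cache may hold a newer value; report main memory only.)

memory[L2] = 1

step 1: P2: load  L2  ⟶  IIE  (L2)  txn=BusRd  M[L2]=40
step 2: P1: load  L2  ⟶  ISS  (L2)  txn=BusRd  M[L2]=40
step 3: P1: load  L1  ⟶  IEI  (L1)  txn=BusRd  M[L1]=60
step 4: P2: store L2 := 1  ⟶  IIM  (L2)  txn=BusUpgr  M[L2]=40
step 5: P2: load  L2  ⟶  IIM  (L2)  txn=∅  M[L2]=40
step 6: P0: load  L2  ⟶  SIS  (L2)  txn=BusRd+Flush  M[L2]=1
step 7: P2: load  L2  ⟶  SIS  (L2)  txn=∅  M[L2]=1
step 8: P0: load  L0  ⟶  EII  (L0)  txn=BusRd  M[L0]=0
step 9: P1: load  L0  ⟶  SSI  (L0)  txn=BusRd  M[L0]=0
step 10: P0: store L2 := 57  ⟶  MII  (L2)  txn=BusUpgr  M[L2]=1
step 11: P0: store L0 := 8  ⟶  MII  (L0)  txn=BusUpgr  M[L0]=0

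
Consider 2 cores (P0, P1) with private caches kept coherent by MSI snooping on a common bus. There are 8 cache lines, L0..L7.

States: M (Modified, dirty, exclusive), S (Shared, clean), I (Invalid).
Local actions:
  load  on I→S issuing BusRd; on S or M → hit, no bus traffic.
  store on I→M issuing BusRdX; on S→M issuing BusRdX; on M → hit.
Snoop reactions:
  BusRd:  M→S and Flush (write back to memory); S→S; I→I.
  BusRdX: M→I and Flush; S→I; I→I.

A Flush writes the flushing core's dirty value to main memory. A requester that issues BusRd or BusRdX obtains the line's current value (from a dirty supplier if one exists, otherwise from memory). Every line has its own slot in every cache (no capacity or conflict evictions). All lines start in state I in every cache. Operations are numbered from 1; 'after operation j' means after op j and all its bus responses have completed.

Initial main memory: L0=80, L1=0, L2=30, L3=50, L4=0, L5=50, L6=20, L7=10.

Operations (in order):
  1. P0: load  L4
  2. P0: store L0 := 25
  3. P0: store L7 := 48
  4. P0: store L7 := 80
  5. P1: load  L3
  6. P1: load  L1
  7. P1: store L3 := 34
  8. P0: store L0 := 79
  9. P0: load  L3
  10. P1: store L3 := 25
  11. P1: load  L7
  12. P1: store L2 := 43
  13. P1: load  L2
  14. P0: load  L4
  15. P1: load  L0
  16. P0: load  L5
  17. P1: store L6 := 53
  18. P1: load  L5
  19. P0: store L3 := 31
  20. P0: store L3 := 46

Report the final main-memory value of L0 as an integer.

step 1: P0: load  L4  ⟶  SI  (L4)  txn=BusRd  M[L4]=0
step 2: P0: store L0 := 25  ⟶  MI  (L0)  txn=BusRdX  M[L0]=80
step 3: P0: store L7 := 48  ⟶  MI  (L7)  txn=BusRdX  M[L7]=10
step 4: P0: store L7 := 80  ⟶  MI  (L7)  txn=∅  M[L7]=10
step 5: P1: load  L3  ⟶  IS  (L3)  txn=BusRd  M[L3]=50
step 6: P1: load  L1  ⟶  IS  (L1)  txn=BusRd  M[L1]=0
step 7: P1: store L3 := 34  ⟶  IM  (L3)  txn=BusRdX  M[L3]=50
step 8: P0: store L0 := 79  ⟶  MI  (L0)  txn=∅  M[L0]=80
step 9: P0: load  L3  ⟶  SS  (L3)  txn=BusRd+Flush  M[L3]=34
step 10: P1: store L3 := 25  ⟶  IM  (L3)  txn=BusRdX  M[L3]=34
step 11: P1: load  L7  ⟶  SS  (L7)  txn=BusRd+Flush  M[L7]=80
step 12: P1: store L2 := 43  ⟶  IM  (L2)  txn=BusRdX  M[L2]=30
step 13: P1: load  L2  ⟶  IM  (L2)  txn=∅  M[L2]=30
step 14: P0: load  L4  ⟶  SI  (L4)  txn=∅  M[L4]=0
step 15: P1: load  L0  ⟶  SS  (L0)  txn=BusRd+Flush  M[L0]=79
step 16: P0: load  L5  ⟶  SI  (L5)  txn=BusRd  M[L5]=50
step 17: P1: store L6 := 53  ⟶  IM  (L6)  txn=BusRdX  M[L6]=20
step 18: P1: load  L5  ⟶  SS  (L5)  txn=BusRd  M[L5]=50
step 19: P0: store L3 := 31  ⟶  MI  (L3)  txn=BusRdX+Flush  M[L3]=25
step 20: P0: store L3 := 46  ⟶  MI  (L3)  txn=∅  M[L3]=25

memory[L0] = 79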